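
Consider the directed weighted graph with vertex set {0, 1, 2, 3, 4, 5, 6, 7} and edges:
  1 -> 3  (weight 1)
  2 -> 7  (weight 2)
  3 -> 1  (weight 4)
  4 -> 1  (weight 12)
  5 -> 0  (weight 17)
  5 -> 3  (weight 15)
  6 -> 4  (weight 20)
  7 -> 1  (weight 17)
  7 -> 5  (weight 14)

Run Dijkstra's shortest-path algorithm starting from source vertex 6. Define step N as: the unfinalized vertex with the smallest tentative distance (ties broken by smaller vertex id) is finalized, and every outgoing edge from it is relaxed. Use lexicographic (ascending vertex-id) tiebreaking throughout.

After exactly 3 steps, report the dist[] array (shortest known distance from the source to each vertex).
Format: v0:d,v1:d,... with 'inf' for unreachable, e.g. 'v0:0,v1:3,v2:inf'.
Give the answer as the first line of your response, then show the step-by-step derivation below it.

v0:inf,v1:32,v2:inf,v3:33,v4:20,v5:inf,v6:0,v7:inf

step 1: dist = v0:inf,v1:inf,v2:inf,v3:inf,v4:20,v5:inf,v6:0,v7:inf
step 2: dist = v0:inf,v1:32,v2:inf,v3:inf,v4:20,v5:inf,v6:0,v7:inf
step 3: dist = v0:inf,v1:32,v2:inf,v3:33,v4:20,v5:inf,v6:0,v7:inf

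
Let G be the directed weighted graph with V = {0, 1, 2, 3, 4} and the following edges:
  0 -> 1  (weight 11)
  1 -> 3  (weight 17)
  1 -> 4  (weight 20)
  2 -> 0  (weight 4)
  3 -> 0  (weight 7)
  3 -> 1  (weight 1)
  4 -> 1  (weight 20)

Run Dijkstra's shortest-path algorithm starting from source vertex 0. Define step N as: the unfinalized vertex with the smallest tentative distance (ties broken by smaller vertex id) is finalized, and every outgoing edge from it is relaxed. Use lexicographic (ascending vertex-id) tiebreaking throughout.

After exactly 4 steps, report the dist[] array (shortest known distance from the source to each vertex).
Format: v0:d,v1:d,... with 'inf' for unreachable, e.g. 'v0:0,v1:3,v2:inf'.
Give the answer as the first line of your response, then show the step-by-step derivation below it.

v0:0,v1:11,v2:inf,v3:28,v4:31

step 1: dist = v0:0,v1:11,v2:inf,v3:inf,v4:inf
step 2: dist = v0:0,v1:11,v2:inf,v3:28,v4:31
step 3: dist = v0:0,v1:11,v2:inf,v3:28,v4:31
step 4: dist = v0:0,v1:11,v2:inf,v3:28,v4:31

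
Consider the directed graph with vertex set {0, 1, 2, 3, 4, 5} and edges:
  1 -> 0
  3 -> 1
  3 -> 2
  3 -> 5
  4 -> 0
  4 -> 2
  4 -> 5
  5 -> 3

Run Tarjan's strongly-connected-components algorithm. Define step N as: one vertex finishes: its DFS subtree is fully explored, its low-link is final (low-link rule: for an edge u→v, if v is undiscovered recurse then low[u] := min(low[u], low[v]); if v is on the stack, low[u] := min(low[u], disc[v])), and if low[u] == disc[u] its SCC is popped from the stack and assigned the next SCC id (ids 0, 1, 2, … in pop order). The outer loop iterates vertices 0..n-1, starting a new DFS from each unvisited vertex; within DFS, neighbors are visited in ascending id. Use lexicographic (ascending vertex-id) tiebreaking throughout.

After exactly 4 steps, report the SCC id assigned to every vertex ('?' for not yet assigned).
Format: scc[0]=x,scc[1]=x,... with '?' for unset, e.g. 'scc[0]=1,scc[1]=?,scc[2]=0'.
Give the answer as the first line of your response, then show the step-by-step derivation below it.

scc[0]=0,scc[1]=1,scc[2]=2,scc[3]=?,scc[4]=?,scc[5]=?

step 1: low=(low[0]=0,low[1]=?,low[2]=?,low[3]=?,low[4]=?,low[5]=?); scc=(scc[0]=0,scc[1]=?,scc[2]=?,scc[3]=?,scc[4]=?,scc[5]=?)
step 2: low=(low[0]=0,low[1]=1,low[2]=?,low[3]=?,low[4]=?,low[5]=?); scc=(scc[0]=0,scc[1]=1,scc[2]=?,scc[3]=?,scc[4]=?,scc[5]=?)
step 3: low=(low[0]=0,low[1]=1,low[2]=2,low[3]=?,low[4]=?,low[5]=?); scc=(scc[0]=0,scc[1]=1,scc[2]=2,scc[3]=?,scc[4]=?,scc[5]=?)
step 4: low=(low[0]=0,low[1]=1,low[2]=2,low[3]=3,low[4]=?,low[5]=3); scc=(scc[0]=0,scc[1]=1,scc[2]=2,scc[3]=?,scc[4]=?,scc[5]=?)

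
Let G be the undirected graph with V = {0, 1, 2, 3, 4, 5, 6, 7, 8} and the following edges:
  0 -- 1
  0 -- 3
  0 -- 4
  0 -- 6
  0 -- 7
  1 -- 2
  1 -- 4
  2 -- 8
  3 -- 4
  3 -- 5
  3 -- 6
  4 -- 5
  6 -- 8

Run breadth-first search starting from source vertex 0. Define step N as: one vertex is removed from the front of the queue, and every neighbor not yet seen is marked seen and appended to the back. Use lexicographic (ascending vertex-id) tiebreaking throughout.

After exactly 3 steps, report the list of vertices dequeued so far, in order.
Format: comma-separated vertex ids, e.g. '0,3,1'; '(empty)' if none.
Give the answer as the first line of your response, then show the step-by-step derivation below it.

0,1,3

step 1: dequeue 0; queue=[1,3,4,6,7]; order=0
step 2: dequeue 1; queue=[3,4,6,7,2]; order=0,1
step 3: dequeue 3; queue=[4,6,7,2,5]; order=0,1,3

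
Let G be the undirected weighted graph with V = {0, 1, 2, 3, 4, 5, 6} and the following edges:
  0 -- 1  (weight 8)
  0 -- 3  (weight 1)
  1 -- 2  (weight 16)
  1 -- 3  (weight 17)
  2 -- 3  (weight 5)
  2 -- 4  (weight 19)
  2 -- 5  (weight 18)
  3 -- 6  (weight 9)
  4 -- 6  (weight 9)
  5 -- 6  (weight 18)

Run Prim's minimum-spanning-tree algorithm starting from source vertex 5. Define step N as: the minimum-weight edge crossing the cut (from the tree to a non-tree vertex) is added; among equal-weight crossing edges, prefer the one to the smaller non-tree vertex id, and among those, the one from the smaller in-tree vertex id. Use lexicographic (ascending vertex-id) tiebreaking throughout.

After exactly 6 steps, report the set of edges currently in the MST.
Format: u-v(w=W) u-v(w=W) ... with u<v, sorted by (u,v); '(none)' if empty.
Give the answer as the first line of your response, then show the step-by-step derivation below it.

0-1(w=8) 0-3(w=1) 2-3(w=5) 2-5(w=18) 3-6(w=9) 4-6(w=9)

step 1: add edge 2-5 (w=18); MST = {2-5(w=18)}
step 2: add edge 2-3 (w=5); MST = {2-3(w=5) 2-5(w=18)}
step 3: add edge 0-3 (w=1); MST = {0-3(w=1) 2-3(w=5) 2-5(w=18)}
step 4: add edge 0-1 (w=8); MST = {0-1(w=8) 0-3(w=1) 2-3(w=5) 2-5(w=18)}
step 5: add edge 3-6 (w=9); MST = {0-1(w=8) 0-3(w=1) 2-3(w=5) 2-5(w=18) 3-6(w=9)}
step 6: add edge 4-6 (w=9); MST = {0-1(w=8) 0-3(w=1) 2-3(w=5) 2-5(w=18) 3-6(w=9) 4-6(w=9)}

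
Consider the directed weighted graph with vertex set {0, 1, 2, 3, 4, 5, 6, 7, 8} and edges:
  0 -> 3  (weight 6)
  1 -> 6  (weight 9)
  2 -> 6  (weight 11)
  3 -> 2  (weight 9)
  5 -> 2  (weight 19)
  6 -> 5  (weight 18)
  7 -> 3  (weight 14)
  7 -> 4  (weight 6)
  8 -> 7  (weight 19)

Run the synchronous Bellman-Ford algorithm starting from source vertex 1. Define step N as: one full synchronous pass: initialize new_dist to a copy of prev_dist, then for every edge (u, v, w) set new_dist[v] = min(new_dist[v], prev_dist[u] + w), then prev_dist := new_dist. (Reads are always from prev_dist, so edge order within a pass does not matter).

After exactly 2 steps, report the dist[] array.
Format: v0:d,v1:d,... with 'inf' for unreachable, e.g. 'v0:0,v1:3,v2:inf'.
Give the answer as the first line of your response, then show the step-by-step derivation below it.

v0:inf,v1:0,v2:inf,v3:inf,v4:inf,v5:27,v6:9,v7:inf,v8:inf

step 1: dist = v0:inf,v1:0,v2:inf,v3:inf,v4:inf,v5:inf,v6:9,v7:inf,v8:inf
step 2: dist = v0:inf,v1:0,v2:inf,v3:inf,v4:inf,v5:27,v6:9,v7:inf,v8:inf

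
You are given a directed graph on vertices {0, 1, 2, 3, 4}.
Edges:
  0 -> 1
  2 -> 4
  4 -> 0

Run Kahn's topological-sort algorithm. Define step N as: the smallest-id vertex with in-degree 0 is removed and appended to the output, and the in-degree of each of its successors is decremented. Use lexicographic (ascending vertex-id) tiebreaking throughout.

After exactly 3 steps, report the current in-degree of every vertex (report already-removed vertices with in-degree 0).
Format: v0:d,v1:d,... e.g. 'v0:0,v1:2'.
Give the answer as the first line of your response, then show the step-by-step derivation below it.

v0:0,v1:1,v2:0,v3:0,v4:0

step 1: output 2; order=[2]; indeg=(1,1,0,0,0)
step 2: output 3; order=[2,3]; indeg=(1,1,0,0,0)
step 3: output 4; order=[2,3,4]; indeg=(0,1,0,0,0)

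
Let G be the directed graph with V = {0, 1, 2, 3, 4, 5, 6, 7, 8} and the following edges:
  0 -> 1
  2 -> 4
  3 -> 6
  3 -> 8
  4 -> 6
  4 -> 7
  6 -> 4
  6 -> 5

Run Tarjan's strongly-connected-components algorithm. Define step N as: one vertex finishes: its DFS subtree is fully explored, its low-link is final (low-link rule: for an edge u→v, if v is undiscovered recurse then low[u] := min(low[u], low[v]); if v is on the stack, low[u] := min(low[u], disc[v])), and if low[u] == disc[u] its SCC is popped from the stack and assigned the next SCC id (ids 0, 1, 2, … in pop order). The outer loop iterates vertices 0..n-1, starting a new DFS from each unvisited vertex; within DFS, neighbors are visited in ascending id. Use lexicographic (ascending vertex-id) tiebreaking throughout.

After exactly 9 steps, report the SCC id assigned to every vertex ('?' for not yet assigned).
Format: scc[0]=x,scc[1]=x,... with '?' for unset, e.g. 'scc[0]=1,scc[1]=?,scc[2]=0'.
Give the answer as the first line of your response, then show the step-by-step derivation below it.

scc[0]=1,scc[1]=0,scc[2]=5,scc[3]=7,scc[4]=4,scc[5]=2,scc[6]=4,scc[7]=3,scc[8]=6

step 1: low=(low[0]=0,low[1]=1,low[2]=?,low[3]=?,low[4]=?,low[5]=?,low[6]=?,low[7]=?,low[8]=?); scc=(scc[0]=?,scc[1]=0,scc[2]=?,scc[3]=?,scc[4]=?,scc[5]=?,scc[6]=?,scc[7]=?,scc[8]=?)
step 2: low=(low[0]=0,low[1]=1,low[2]=?,low[3]=?,low[4]=?,low[5]=?,low[6]=?,low[7]=?,low[8]=?); scc=(scc[0]=1,scc[1]=0,scc[2]=?,scc[3]=?,scc[4]=?,scc[5]=?,scc[6]=?,scc[7]=?,scc[8]=?)
step 3: low=(low[0]=0,low[1]=1,low[2]=2,low[3]=?,low[4]=3,low[5]=5,low[6]=3,low[7]=?,low[8]=?); scc=(scc[0]=1,scc[1]=0,scc[2]=?,scc[3]=?,scc[4]=?,scc[5]=2,scc[6]=?,scc[7]=?,scc[8]=?)
step 4: low=(low[0]=0,low[1]=1,low[2]=2,low[3]=?,low[4]=3,low[5]=5,low[6]=3,low[7]=?,low[8]=?); scc=(scc[0]=1,scc[1]=0,scc[2]=?,scc[3]=?,scc[4]=?,scc[5]=2,scc[6]=?,scc[7]=?,scc[8]=?)
step 5: low=(low[0]=0,low[1]=1,low[2]=2,low[3]=?,low[4]=3,low[5]=5,low[6]=3,low[7]=6,low[8]=?); scc=(scc[0]=1,scc[1]=0,scc[2]=?,scc[3]=?,scc[4]=?,scc[5]=2,scc[6]=?,scc[7]=3,scc[8]=?)
step 6: low=(low[0]=0,low[1]=1,low[2]=2,low[3]=?,low[4]=3,low[5]=5,low[6]=3,low[7]=6,low[8]=?); scc=(scc[0]=1,scc[1]=0,scc[2]=?,scc[3]=?,scc[4]=4,scc[5]=2,scc[6]=4,scc[7]=3,scc[8]=?)
step 7: low=(low[0]=0,low[1]=1,low[2]=2,low[3]=?,low[4]=3,low[5]=5,low[6]=3,low[7]=6,low[8]=?); scc=(scc[0]=1,scc[1]=0,scc[2]=5,scc[3]=?,scc[4]=4,scc[5]=2,scc[6]=4,scc[7]=3,scc[8]=?)
step 8: low=(low[0]=0,low[1]=1,low[2]=2,low[3]=7,low[4]=3,low[5]=5,low[6]=3,low[7]=6,low[8]=8); scc=(scc[0]=1,scc[1]=0,scc[2]=5,scc[3]=?,scc[4]=4,scc[5]=2,scc[6]=4,scc[7]=3,scc[8]=6)
step 9: low=(low[0]=0,low[1]=1,low[2]=2,low[3]=7,low[4]=3,low[5]=5,low[6]=3,low[7]=6,low[8]=8); scc=(scc[0]=1,scc[1]=0,scc[2]=5,scc[3]=7,scc[4]=4,scc[5]=2,scc[6]=4,scc[7]=3,scc[8]=6)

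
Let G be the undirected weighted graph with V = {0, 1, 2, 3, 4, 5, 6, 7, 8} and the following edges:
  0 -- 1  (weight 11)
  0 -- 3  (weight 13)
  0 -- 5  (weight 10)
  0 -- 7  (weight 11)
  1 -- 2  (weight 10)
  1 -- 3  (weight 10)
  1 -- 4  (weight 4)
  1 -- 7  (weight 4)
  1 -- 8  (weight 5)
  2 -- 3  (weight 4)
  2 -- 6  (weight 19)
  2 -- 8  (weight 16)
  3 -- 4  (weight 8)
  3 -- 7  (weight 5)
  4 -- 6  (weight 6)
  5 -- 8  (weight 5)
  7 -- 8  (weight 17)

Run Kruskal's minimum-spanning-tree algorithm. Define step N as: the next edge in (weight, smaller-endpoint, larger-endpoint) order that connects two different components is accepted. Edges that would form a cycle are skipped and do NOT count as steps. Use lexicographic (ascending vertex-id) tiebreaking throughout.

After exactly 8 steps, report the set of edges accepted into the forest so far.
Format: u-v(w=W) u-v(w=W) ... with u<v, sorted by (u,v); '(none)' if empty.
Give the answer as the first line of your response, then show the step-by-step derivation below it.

0-5(w=10) 1-4(w=4) 1-7(w=4) 1-8(w=5) 2-3(w=4) 3-7(w=5) 4-6(w=6) 5-8(w=5)

step 1: add edge 1-4 (w=4); MST = {1-4(w=4)}
step 2: add edge 1-7 (w=4); MST = {1-4(w=4) 1-7(w=4)}
step 3: add edge 2-3 (w=4); MST = {1-4(w=4) 1-7(w=4) 2-3(w=4)}
step 4: add edge 1-8 (w=5); MST = {1-4(w=4) 1-7(w=4) 1-8(w=5) 2-3(w=4)}
step 5: add edge 3-7 (w=5); MST = {1-4(w=4) 1-7(w=4) 1-8(w=5) 2-3(w=4) 3-7(w=5)}
step 6: add edge 5-8 (w=5); MST = {1-4(w=4) 1-7(w=4) 1-8(w=5) 2-3(w=4) 3-7(w=5) 5-8(w=5)}
step 7: add edge 4-6 (w=6); MST = {1-4(w=4) 1-7(w=4) 1-8(w=5) 2-3(w=4) 3-7(w=5) 4-6(w=6) 5-8(w=5)}
step 8: add edge 0-5 (w=10); MST = {0-5(w=10) 1-4(w=4) 1-7(w=4) 1-8(w=5) 2-3(w=4) 3-7(w=5) 4-6(w=6) 5-8(w=5)}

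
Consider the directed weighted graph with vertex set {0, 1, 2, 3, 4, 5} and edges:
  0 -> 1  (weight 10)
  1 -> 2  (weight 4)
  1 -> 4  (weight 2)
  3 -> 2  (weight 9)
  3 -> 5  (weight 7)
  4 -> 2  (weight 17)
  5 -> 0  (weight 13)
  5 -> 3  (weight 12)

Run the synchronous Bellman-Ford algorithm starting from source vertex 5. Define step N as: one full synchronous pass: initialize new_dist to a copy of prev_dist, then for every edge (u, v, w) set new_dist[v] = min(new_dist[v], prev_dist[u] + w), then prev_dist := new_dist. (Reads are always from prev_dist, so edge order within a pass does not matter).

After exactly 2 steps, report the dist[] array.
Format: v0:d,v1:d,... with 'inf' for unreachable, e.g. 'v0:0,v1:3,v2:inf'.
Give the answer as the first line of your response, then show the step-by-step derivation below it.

v0:13,v1:23,v2:21,v3:12,v4:inf,v5:0

step 1: dist = v0:13,v1:inf,v2:inf,v3:12,v4:inf,v5:0
step 2: dist = v0:13,v1:23,v2:21,v3:12,v4:inf,v5:0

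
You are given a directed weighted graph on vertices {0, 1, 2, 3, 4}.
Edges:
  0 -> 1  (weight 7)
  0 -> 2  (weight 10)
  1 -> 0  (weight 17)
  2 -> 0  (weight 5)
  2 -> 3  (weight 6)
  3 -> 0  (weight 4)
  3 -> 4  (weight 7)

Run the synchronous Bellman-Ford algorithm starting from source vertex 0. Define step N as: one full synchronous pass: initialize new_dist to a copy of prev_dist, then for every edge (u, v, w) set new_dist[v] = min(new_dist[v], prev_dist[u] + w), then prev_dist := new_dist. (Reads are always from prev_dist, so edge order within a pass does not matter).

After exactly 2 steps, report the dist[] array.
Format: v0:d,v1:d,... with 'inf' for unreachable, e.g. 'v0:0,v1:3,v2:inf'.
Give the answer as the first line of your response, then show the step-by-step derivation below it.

v0:0,v1:7,v2:10,v3:16,v4:inf

step 1: dist = v0:0,v1:7,v2:10,v3:inf,v4:inf
step 2: dist = v0:0,v1:7,v2:10,v3:16,v4:inf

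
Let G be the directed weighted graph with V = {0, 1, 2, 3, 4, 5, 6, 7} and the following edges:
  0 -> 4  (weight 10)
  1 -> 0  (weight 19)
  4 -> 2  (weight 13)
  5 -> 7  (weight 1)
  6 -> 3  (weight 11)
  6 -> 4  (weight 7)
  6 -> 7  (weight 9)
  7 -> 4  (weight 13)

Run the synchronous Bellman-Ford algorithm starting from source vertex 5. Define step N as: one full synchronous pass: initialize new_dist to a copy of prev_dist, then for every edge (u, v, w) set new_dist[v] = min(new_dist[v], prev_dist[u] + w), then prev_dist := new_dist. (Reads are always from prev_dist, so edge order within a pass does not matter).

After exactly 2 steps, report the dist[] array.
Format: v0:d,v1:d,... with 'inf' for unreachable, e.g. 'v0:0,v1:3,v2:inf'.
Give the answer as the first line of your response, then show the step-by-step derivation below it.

v0:inf,v1:inf,v2:inf,v3:inf,v4:14,v5:0,v6:inf,v7:1

step 1: dist = v0:inf,v1:inf,v2:inf,v3:inf,v4:inf,v5:0,v6:inf,v7:1
step 2: dist = v0:inf,v1:inf,v2:inf,v3:inf,v4:14,v5:0,v6:inf,v7:1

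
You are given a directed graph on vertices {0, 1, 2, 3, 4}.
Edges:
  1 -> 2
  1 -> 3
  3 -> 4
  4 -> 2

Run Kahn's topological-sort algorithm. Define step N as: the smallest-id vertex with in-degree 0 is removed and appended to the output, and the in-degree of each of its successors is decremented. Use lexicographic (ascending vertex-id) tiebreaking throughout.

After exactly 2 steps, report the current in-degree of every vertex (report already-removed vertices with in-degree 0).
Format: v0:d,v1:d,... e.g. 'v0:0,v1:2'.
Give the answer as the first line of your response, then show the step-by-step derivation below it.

v0:0,v1:0,v2:1,v3:0,v4:1

step 1: output 0; order=[0]; indeg=(0,0,2,1,1)
step 2: output 1; order=[0,1]; indeg=(0,0,1,0,1)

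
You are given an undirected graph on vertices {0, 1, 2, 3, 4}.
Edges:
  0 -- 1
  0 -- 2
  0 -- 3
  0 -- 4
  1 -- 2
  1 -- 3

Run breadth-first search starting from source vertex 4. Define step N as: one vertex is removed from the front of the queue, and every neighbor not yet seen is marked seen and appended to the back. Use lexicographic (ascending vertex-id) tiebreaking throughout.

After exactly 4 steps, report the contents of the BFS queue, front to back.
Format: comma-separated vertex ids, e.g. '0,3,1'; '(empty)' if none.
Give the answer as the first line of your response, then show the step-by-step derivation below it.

3

step 1: dequeue 4; queue=[0]; order=4
step 2: dequeue 0; queue=[1,2,3]; order=4,0
step 3: dequeue 1; queue=[2,3]; order=4,0,1
step 4: dequeue 2; queue=[3]; order=4,0,1,2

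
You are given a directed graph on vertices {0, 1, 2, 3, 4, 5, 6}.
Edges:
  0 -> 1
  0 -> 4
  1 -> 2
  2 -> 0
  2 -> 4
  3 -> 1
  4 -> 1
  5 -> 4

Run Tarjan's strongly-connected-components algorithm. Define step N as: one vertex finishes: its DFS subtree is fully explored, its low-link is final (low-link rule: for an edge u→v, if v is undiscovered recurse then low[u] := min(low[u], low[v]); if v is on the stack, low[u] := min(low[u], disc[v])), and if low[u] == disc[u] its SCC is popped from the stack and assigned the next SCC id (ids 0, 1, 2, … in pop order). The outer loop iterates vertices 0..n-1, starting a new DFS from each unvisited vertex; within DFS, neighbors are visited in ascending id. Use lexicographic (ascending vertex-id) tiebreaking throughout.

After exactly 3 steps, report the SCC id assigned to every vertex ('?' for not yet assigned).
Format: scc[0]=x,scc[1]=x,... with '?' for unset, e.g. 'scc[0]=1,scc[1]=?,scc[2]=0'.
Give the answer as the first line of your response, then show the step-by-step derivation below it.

scc[0]=?,scc[1]=?,scc[2]=?,scc[3]=?,scc[4]=?,scc[5]=?,scc[6]=?

step 1: low=(low[0]=0,low[1]=1,low[2]=0,low[3]=?,low[4]=1,low[5]=?,low[6]=?); scc=(scc[0]=?,scc[1]=?,scc[2]=?,scc[3]=?,scc[4]=?,scc[5]=?,scc[6]=?)
step 2: low=(low[0]=0,low[1]=1,low[2]=0,low[3]=?,low[4]=1,low[5]=?,low[6]=?); scc=(scc[0]=?,scc[1]=?,scc[2]=?,scc[3]=?,scc[4]=?,scc[5]=?,scc[6]=?)
step 3: low=(low[0]=0,low[1]=0,low[2]=0,low[3]=?,low[4]=1,low[5]=?,low[6]=?); scc=(scc[0]=?,scc[1]=?,scc[2]=?,scc[3]=?,scc[4]=?,scc[5]=?,scc[6]=?)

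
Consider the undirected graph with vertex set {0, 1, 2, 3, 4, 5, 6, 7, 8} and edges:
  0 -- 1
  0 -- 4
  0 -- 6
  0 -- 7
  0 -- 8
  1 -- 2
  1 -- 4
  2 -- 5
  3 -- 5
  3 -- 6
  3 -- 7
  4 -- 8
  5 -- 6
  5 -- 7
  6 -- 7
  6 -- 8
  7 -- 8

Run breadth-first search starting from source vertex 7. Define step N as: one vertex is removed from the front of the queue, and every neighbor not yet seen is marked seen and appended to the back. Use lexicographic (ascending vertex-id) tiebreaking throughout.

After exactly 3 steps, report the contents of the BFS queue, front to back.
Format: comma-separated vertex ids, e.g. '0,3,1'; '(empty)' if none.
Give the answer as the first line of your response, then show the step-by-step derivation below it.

5,6,8,1,4

step 1: dequeue 7; queue=[0,3,5,6,8]; order=7
step 2: dequeue 0; queue=[3,5,6,8,1,4]; order=7,0
step 3: dequeue 3; queue=[5,6,8,1,4]; order=7,0,3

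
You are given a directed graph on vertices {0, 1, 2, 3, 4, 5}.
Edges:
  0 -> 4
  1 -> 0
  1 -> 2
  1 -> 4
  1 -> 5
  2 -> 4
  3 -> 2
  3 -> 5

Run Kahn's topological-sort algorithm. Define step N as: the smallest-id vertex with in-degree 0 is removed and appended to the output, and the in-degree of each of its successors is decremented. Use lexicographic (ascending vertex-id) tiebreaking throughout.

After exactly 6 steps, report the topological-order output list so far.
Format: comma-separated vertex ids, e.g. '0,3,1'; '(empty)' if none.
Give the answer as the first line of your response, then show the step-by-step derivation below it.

1,0,3,2,4,5

step 1: output 1; order=[1]; indeg=(0,0,1,0,2,1)
step 2: output 0; order=[1,0]; indeg=(0,0,1,0,1,1)
step 3: output 3; order=[1,0,3]; indeg=(0,0,0,0,1,0)
step 4: output 2; order=[1,0,3,2]; indeg=(0,0,0,0,0,0)
step 5: output 4; order=[1,0,3,2,4]; indeg=(0,0,0,0,0,0)
step 6: output 5; order=[1,0,3,2,4,5]; indeg=(0,0,0,0,0,0)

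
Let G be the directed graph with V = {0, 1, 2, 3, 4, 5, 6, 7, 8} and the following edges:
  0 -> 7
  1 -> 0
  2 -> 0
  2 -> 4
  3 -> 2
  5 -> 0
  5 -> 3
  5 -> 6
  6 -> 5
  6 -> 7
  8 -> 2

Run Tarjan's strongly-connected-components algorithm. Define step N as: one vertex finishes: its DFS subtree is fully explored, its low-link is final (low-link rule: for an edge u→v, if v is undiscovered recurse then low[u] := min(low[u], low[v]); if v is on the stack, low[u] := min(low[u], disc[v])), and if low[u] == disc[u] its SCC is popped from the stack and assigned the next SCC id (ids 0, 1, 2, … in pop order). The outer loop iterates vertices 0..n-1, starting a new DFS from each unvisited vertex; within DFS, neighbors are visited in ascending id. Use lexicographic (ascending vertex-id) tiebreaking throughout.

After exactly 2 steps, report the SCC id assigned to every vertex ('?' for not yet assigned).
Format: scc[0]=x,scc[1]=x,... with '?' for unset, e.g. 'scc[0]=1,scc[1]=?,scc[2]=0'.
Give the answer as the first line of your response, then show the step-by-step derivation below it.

scc[0]=1,scc[1]=?,scc[2]=?,scc[3]=?,scc[4]=?,scc[5]=?,scc[6]=?,scc[7]=0,scc[8]=?

step 1: low=(low[0]=0,low[1]=?,low[2]=?,low[3]=?,low[4]=?,low[5]=?,low[6]=?,low[7]=1,low[8]=?); scc=(scc[0]=?,scc[1]=?,scc[2]=?,scc[3]=?,scc[4]=?,scc[5]=?,scc[6]=?,scc[7]=0,scc[8]=?)
step 2: low=(low[0]=0,low[1]=?,low[2]=?,low[3]=?,low[4]=?,low[5]=?,low[6]=?,low[7]=1,low[8]=?); scc=(scc[0]=1,scc[1]=?,scc[2]=?,scc[3]=?,scc[4]=?,scc[5]=?,scc[6]=?,scc[7]=0,scc[8]=?)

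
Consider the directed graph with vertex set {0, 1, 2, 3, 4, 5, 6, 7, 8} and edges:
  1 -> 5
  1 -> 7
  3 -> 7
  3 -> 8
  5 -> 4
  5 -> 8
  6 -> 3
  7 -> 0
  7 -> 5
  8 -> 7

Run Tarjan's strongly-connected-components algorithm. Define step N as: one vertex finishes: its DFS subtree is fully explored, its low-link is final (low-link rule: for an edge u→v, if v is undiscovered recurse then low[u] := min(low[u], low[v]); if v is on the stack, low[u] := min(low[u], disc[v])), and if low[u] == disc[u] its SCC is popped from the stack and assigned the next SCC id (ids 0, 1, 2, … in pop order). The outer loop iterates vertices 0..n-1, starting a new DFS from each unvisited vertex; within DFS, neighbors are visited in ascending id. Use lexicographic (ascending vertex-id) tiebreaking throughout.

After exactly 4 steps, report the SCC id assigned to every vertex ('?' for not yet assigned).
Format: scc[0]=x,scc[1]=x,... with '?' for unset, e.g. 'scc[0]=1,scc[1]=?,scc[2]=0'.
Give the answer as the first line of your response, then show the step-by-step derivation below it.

scc[0]=0,scc[1]=?,scc[2]=?,scc[3]=?,scc[4]=1,scc[5]=?,scc[6]=?,scc[7]=?,scc[8]=?

step 1: low=(low[0]=0,low[1]=?,low[2]=?,low[3]=?,low[4]=?,low[5]=?,low[6]=?,low[7]=?,low[8]=?); scc=(scc[0]=0,scc[1]=?,scc[2]=?,scc[3]=?,scc[4]=?,scc[5]=?,scc[6]=?,scc[7]=?,scc[8]=?)
step 2: low=(low[0]=0,low[1]=1,low[2]=?,low[3]=?,low[4]=3,low[5]=2,low[6]=?,low[7]=?,low[8]=?); scc=(scc[0]=0,scc[1]=?,scc[2]=?,scc[3]=?,scc[4]=1,scc[5]=?,scc[6]=?,scc[7]=?,scc[8]=?)
step 3: low=(low[0]=0,low[1]=1,low[2]=?,low[3]=?,low[4]=3,low[5]=2,low[6]=?,low[7]=2,low[8]=4); scc=(scc[0]=0,scc[1]=?,scc[2]=?,scc[3]=?,scc[4]=1,scc[5]=?,scc[6]=?,scc[7]=?,scc[8]=?)
step 4: low=(low[0]=0,low[1]=1,low[2]=?,low[3]=?,low[4]=3,low[5]=2,low[6]=?,low[7]=2,low[8]=2); scc=(scc[0]=0,scc[1]=?,scc[2]=?,scc[3]=?,scc[4]=1,scc[5]=?,scc[6]=?,scc[7]=?,scc[8]=?)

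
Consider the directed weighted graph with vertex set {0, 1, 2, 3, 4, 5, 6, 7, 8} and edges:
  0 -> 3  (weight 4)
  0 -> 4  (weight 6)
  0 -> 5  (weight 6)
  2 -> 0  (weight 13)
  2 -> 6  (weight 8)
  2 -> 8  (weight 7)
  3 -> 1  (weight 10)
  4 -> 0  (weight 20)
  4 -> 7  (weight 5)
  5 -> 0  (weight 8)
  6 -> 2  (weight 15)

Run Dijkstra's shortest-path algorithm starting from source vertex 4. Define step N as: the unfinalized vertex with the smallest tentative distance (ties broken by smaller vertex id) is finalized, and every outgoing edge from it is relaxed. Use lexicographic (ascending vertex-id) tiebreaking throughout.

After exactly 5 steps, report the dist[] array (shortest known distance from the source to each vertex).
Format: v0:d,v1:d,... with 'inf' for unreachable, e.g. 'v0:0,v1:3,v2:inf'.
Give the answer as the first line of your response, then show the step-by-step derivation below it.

v0:20,v1:34,v2:inf,v3:24,v4:0,v5:26,v6:inf,v7:5,v8:inf

step 1: dist = v0:20,v1:inf,v2:inf,v3:inf,v4:0,v5:inf,v6:inf,v7:5,v8:inf
step 2: dist = v0:20,v1:inf,v2:inf,v3:inf,v4:0,v5:inf,v6:inf,v7:5,v8:inf
step 3: dist = v0:20,v1:inf,v2:inf,v3:24,v4:0,v5:26,v6:inf,v7:5,v8:inf
step 4: dist = v0:20,v1:34,v2:inf,v3:24,v4:0,v5:26,v6:inf,v7:5,v8:inf
step 5: dist = v0:20,v1:34,v2:inf,v3:24,v4:0,v5:26,v6:inf,v7:5,v8:inf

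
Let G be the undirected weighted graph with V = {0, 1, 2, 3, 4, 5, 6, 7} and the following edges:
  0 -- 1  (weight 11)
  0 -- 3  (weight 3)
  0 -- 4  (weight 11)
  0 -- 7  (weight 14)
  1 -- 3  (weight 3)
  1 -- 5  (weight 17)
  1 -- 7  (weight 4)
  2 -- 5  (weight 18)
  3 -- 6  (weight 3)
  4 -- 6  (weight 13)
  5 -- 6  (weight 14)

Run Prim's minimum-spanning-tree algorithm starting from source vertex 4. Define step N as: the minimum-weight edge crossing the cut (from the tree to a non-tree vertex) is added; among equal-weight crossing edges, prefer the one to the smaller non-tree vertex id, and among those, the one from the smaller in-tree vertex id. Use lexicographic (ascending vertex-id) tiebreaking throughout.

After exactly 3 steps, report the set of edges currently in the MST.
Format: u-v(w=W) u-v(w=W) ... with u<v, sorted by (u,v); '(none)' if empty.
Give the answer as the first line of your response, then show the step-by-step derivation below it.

0-3(w=3) 0-4(w=11) 1-3(w=3)

step 1: add edge 0-4 (w=11); MST = {0-4(w=11)}
step 2: add edge 0-3 (w=3); MST = {0-3(w=3) 0-4(w=11)}
step 3: add edge 1-3 (w=3); MST = {0-3(w=3) 0-4(w=11) 1-3(w=3)}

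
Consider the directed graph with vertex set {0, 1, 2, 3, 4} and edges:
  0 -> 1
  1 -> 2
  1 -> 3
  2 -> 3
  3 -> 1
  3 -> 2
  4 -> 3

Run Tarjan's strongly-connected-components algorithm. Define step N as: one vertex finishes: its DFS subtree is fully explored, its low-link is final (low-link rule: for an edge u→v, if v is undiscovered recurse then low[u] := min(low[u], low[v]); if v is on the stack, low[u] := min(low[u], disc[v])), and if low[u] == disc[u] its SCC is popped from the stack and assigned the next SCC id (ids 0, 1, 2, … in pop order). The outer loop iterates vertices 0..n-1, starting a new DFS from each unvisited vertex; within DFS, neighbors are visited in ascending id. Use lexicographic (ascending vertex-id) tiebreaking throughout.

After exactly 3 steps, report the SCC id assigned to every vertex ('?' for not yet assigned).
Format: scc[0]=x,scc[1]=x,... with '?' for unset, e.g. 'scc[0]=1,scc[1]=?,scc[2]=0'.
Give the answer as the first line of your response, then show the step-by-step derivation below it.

scc[0]=?,scc[1]=0,scc[2]=0,scc[3]=0,scc[4]=?

step 1: low=(low[0]=0,low[1]=1,low[2]=2,low[3]=1,low[4]=?); scc=(scc[0]=?,scc[1]=?,scc[2]=?,scc[3]=?,scc[4]=?)
step 2: low=(low[0]=0,low[1]=1,low[2]=1,low[3]=1,low[4]=?); scc=(scc[0]=?,scc[1]=?,scc[2]=?,scc[3]=?,scc[4]=?)
step 3: low=(low[0]=0,low[1]=1,low[2]=1,low[3]=1,low[4]=?); scc=(scc[0]=?,scc[1]=0,scc[2]=0,scc[3]=0,scc[4]=?)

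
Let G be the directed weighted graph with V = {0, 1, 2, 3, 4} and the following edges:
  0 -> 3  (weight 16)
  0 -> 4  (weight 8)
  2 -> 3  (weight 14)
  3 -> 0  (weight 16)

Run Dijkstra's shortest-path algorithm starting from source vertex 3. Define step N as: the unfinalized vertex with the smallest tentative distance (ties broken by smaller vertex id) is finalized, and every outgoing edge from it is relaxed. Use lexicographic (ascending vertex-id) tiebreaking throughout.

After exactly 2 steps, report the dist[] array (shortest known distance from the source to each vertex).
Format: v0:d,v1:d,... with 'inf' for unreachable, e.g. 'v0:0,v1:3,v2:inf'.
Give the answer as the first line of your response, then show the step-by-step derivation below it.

v0:16,v1:inf,v2:inf,v3:0,v4:24

step 1: dist = v0:16,v1:inf,v2:inf,v3:0,v4:inf
step 2: dist = v0:16,v1:inf,v2:inf,v3:0,v4:24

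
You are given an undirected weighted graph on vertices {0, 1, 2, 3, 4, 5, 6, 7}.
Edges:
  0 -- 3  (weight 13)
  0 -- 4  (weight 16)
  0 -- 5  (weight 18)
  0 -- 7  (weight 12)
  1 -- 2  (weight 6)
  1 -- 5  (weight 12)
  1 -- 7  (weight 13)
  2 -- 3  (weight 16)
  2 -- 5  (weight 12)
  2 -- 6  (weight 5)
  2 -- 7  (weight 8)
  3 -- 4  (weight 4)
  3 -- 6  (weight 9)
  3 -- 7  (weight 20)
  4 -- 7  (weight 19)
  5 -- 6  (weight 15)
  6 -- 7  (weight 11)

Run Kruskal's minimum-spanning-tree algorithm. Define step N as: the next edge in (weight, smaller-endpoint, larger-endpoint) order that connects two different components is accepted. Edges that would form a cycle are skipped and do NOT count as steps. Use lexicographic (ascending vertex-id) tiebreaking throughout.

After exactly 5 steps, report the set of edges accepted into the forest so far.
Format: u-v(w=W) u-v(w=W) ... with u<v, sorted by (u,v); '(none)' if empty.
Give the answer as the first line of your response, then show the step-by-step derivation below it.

1-2(w=6) 2-6(w=5) 2-7(w=8) 3-4(w=4) 3-6(w=9)

step 1: add edge 3-4 (w=4); MST = {3-4(w=4)}
step 2: add edge 2-6 (w=5); MST = {2-6(w=5) 3-4(w=4)}
step 3: add edge 1-2 (w=6); MST = {1-2(w=6) 2-6(w=5) 3-4(w=4)}
step 4: add edge 2-7 (w=8); MST = {1-2(w=6) 2-6(w=5) 2-7(w=8) 3-4(w=4)}
step 5: add edge 3-6 (w=9); MST = {1-2(w=6) 2-6(w=5) 2-7(w=8) 3-4(w=4) 3-6(w=9)}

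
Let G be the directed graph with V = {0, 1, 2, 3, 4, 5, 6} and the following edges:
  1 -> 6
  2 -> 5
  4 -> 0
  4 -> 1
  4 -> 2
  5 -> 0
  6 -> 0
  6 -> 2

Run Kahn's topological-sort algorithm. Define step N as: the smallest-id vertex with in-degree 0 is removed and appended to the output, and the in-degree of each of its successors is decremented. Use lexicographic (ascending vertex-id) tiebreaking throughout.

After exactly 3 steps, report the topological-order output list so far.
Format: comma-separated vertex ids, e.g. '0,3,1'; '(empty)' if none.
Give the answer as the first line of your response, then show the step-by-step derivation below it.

3,4,1

step 1: output 3; order=[3]; indeg=(3,1,2,0,0,1,1)
step 2: output 4; order=[3,4]; indeg=(2,0,1,0,0,1,1)
step 3: output 1; order=[3,4,1]; indeg=(2,0,1,0,0,1,0)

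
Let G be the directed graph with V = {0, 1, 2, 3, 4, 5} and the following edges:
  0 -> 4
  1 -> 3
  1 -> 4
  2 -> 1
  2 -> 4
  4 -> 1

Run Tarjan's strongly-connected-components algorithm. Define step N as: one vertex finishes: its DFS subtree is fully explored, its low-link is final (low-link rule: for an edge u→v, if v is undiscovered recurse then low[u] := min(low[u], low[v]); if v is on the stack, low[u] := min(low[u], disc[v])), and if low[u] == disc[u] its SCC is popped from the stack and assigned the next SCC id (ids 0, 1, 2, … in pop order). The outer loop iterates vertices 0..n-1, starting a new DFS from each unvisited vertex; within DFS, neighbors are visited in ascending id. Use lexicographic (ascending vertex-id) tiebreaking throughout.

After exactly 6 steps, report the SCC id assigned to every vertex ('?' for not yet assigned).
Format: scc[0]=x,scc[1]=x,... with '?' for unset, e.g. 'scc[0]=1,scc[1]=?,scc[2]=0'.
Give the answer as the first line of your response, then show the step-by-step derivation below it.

scc[0]=2,scc[1]=1,scc[2]=3,scc[3]=0,scc[4]=1,scc[5]=4

step 1: low=(low[0]=0,low[1]=2,low[2]=?,low[3]=3,low[4]=1,low[5]=?); scc=(scc[0]=?,scc[1]=?,scc[2]=?,scc[3]=0,scc[4]=?,scc[5]=?)
step 2: low=(low[0]=0,low[1]=1,low[2]=?,low[3]=3,low[4]=1,low[5]=?); scc=(scc[0]=?,scc[1]=?,scc[2]=?,scc[3]=0,scc[4]=?,scc[5]=?)
step 3: low=(low[0]=0,low[1]=1,low[2]=?,low[3]=3,low[4]=1,low[5]=?); scc=(scc[0]=?,scc[1]=1,scc[2]=?,scc[3]=0,scc[4]=1,scc[5]=?)
step 4: low=(low[0]=0,low[1]=1,low[2]=?,low[3]=3,low[4]=1,low[5]=?); scc=(scc[0]=2,scc[1]=1,scc[2]=?,scc[3]=0,scc[4]=1,scc[5]=?)
step 5: low=(low[0]=0,low[1]=1,low[2]=4,low[3]=3,low[4]=1,low[5]=?); scc=(scc[0]=2,scc[1]=1,scc[2]=3,scc[3]=0,scc[4]=1,scc[5]=?)
step 6: low=(low[0]=0,low[1]=1,low[2]=4,low[3]=3,low[4]=1,low[5]=5); scc=(scc[0]=2,scc[1]=1,scc[2]=3,scc[3]=0,scc[4]=1,scc[5]=4)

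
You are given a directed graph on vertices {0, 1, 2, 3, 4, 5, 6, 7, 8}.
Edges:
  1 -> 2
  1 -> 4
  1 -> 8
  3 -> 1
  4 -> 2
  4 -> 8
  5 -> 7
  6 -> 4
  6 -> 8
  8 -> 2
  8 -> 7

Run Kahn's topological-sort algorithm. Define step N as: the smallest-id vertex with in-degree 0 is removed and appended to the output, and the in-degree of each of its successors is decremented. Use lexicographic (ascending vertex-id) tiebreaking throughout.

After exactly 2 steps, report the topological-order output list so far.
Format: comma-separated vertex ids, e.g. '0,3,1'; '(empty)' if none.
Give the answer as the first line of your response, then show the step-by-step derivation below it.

0,3

step 1: output 0; order=[0]; indeg=(0,1,3,0,2,0,0,2,3)
step 2: output 3; order=[0,3]; indeg=(0,0,3,0,2,0,0,2,3)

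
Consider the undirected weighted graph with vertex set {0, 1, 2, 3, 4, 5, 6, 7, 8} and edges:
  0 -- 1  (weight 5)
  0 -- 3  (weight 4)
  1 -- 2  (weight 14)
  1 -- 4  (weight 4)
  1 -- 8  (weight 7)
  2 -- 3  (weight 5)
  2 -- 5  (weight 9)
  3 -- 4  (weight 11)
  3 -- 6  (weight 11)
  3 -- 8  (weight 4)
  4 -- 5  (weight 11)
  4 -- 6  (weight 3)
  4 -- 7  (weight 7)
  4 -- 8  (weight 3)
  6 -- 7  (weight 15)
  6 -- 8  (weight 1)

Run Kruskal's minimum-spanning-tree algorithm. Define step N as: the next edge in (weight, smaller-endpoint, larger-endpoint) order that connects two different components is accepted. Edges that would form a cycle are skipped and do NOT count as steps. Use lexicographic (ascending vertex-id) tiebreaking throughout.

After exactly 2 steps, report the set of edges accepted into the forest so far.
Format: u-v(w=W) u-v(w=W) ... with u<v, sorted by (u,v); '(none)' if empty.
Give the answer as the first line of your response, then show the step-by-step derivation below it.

4-6(w=3) 6-8(w=1)

step 1: add edge 6-8 (w=1); MST = {6-8(w=1)}
step 2: add edge 4-6 (w=3); MST = {4-6(w=3) 6-8(w=1)}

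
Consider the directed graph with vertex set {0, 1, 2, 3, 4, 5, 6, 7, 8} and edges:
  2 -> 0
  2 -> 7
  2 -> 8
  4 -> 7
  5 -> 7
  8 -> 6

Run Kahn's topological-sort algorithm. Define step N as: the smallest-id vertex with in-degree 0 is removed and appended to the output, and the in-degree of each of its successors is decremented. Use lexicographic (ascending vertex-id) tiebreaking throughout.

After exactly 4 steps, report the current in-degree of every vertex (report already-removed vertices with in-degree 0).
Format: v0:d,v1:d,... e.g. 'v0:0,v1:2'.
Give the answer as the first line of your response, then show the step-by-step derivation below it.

v0:0,v1:0,v2:0,v3:0,v4:0,v5:0,v6:1,v7:2,v8:0

step 1: output 1; order=[1]; indeg=(1,0,0,0,0,0,1,3,1)
step 2: output 2; order=[1,2]; indeg=(0,0,0,0,0,0,1,2,0)
step 3: output 0; order=[1,2,0]; indeg=(0,0,0,0,0,0,1,2,0)
step 4: output 3; order=[1,2,0,3]; indeg=(0,0,0,0,0,0,1,2,0)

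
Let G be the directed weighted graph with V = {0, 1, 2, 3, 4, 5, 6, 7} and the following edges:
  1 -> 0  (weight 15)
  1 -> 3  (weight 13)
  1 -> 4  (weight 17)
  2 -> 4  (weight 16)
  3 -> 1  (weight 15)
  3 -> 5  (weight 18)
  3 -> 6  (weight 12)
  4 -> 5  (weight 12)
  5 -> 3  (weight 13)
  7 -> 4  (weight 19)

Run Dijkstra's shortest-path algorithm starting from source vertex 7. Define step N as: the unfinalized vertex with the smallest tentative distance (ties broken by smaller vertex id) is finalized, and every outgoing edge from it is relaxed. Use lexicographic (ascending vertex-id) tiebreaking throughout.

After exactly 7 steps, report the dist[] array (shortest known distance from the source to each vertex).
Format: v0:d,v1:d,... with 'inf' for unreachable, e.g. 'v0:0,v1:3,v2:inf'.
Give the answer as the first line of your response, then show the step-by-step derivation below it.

v0:74,v1:59,v2:inf,v3:44,v4:19,v5:31,v6:56,v7:0

step 1: dist = v0:inf,v1:inf,v2:inf,v3:inf,v4:19,v5:inf,v6:inf,v7:0
step 2: dist = v0:inf,v1:inf,v2:inf,v3:inf,v4:19,v5:31,v6:inf,v7:0
step 3: dist = v0:inf,v1:inf,v2:inf,v3:44,v4:19,v5:31,v6:inf,v7:0
step 4: dist = v0:inf,v1:59,v2:inf,v3:44,v4:19,v5:31,v6:56,v7:0
step 5: dist = v0:inf,v1:59,v2:inf,v3:44,v4:19,v5:31,v6:56,v7:0
step 6: dist = v0:74,v1:59,v2:inf,v3:44,v4:19,v5:31,v6:56,v7:0
step 7: dist = v0:74,v1:59,v2:inf,v3:44,v4:19,v5:31,v6:56,v7:0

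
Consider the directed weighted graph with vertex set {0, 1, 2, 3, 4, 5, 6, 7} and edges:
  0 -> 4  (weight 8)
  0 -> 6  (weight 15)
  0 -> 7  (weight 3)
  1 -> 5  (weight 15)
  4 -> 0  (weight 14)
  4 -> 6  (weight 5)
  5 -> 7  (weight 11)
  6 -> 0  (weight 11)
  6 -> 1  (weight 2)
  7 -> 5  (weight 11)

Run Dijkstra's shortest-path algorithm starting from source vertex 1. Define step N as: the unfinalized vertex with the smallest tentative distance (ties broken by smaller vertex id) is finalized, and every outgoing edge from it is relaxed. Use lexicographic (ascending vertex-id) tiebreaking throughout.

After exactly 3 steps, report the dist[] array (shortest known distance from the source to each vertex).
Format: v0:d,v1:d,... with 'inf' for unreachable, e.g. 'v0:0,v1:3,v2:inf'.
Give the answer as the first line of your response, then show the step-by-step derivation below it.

v0:inf,v1:0,v2:inf,v3:inf,v4:inf,v5:15,v6:inf,v7:26

step 1: dist = v0:inf,v1:0,v2:inf,v3:inf,v4:inf,v5:15,v6:inf,v7:inf
step 2: dist = v0:inf,v1:0,v2:inf,v3:inf,v4:inf,v5:15,v6:inf,v7:26
step 3: dist = v0:inf,v1:0,v2:inf,v3:inf,v4:inf,v5:15,v6:inf,v7:26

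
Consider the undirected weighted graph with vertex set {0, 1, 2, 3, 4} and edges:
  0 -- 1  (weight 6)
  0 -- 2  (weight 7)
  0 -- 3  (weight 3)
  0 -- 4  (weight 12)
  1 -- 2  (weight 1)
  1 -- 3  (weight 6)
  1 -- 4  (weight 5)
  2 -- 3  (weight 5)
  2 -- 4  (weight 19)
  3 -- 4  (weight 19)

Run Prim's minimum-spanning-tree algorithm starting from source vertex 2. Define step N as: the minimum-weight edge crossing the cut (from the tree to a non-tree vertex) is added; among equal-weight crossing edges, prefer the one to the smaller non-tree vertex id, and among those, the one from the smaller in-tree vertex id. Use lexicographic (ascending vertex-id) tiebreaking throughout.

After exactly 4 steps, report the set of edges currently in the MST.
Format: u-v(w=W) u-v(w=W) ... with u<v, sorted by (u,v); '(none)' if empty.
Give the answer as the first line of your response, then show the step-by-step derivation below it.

0-3(w=3) 1-2(w=1) 1-4(w=5) 2-3(w=5)

step 1: add edge 1-2 (w=1); MST = {1-2(w=1)}
step 2: add edge 2-3 (w=5); MST = {1-2(w=1) 2-3(w=5)}
step 3: add edge 0-3 (w=3); MST = {0-3(w=3) 1-2(w=1) 2-3(w=5)}
step 4: add edge 1-4 (w=5); MST = {0-3(w=3) 1-2(w=1) 1-4(w=5) 2-3(w=5)}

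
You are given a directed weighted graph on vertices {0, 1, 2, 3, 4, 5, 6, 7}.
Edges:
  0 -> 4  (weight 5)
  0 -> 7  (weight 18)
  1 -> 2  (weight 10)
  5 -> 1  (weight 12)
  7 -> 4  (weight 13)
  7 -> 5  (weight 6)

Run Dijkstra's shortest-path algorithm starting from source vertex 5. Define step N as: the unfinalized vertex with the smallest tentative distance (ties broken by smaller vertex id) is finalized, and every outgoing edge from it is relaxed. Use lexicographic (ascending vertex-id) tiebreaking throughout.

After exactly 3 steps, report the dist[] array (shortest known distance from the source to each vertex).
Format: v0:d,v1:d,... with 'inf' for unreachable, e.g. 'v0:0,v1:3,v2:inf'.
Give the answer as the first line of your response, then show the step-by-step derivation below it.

v0:inf,v1:12,v2:22,v3:inf,v4:inf,v5:0,v6:inf,v7:inf

step 1: dist = v0:inf,v1:12,v2:inf,v3:inf,v4:inf,v5:0,v6:inf,v7:inf
step 2: dist = v0:inf,v1:12,v2:22,v3:inf,v4:inf,v5:0,v6:inf,v7:inf
step 3: dist = v0:inf,v1:12,v2:22,v3:inf,v4:inf,v5:0,v6:inf,v7:inf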